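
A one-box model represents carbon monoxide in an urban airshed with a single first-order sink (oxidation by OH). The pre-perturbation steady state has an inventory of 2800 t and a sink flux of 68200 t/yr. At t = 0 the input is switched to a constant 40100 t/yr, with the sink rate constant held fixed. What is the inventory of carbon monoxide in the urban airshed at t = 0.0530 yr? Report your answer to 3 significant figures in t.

Residence time τ = M₀/F₀ = 0.04106 yr. The eventual steady state is M_∞ = M₀·(F₁/F₀) = 2800 × 40100/68200 = 1646.3 t.
The anomaly ΔM(t) = M(t) − M_∞ decays as ΔM₀·e^(−t/τ) with ΔM₀ = 2800 − 1646.3 = 1154 t.
At t = 0.0530 yr, e^(−t/τ) = e^(−1.291) = 0.2750, so ΔM = 317.3 t and M = 1646.3 + 317.3 = 1963.6 t.

1960 t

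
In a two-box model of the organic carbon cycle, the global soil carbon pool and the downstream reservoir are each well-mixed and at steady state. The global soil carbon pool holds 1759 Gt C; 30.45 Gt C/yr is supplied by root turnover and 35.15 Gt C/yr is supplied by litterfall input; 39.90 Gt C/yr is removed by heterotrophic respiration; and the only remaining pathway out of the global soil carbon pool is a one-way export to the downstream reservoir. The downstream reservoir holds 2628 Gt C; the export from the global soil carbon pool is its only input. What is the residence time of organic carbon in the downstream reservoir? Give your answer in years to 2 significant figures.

Balance the global soil carbon pool: ΣF_in = 30.45 + 35.15 = 65.600 Gt C/yr.
Export to the downstream reservoir = ΣF_in − (39.90) = 25.700 Gt C/yr.
At steady state the output of the downstream reservoir equals its input, 25.700 Gt C/yr.
τ = M / F = 2628 / 25.700 = 102.3 yr.

100 yr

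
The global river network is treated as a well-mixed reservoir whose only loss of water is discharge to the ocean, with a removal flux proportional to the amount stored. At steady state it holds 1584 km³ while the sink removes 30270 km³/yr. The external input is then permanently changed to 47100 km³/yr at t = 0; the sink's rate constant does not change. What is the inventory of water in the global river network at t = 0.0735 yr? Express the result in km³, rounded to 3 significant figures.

τ = M₀/F₀ = 1584/30270 = 0.05233 yr; rate constant k = 1/τ.
New steady state M_∞ = F₁/k = F₁·τ = 47100 × 0.05233 = 2464.7 km³.
M(t) = M_∞ + (M₀ − M_∞)·e^(−t/τ); t/τ = 0.0735/0.05233 = 1.405, so e^(−t/τ) = 0.2455.
M(t) = 2464.7 − 880.7 × 0.2455 = 2248.5 km³.

2250 km³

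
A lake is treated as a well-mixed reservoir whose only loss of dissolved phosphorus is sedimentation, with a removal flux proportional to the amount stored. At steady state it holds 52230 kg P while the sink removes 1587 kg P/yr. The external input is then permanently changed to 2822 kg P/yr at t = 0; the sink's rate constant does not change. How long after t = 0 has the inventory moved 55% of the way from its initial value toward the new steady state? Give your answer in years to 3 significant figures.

τ = M₀/F₀ = 52230/1587 = 32.91 yr.
The remaining gap fraction is e^(−t/τ); 55% covered ⇒ e^(−t/τ) = 0.450.
t = −τ ln(0.450) = 32.91 × 0.7985 = 26.28 yr.

26.3 yr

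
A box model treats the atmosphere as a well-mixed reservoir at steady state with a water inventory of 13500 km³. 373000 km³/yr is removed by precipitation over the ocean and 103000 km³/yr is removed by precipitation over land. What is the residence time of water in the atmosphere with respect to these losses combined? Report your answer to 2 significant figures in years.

0.028 yr

Total removal = 373000 + 103000 = 476000 km³/yr.
τ = M / ΣF_out = 13500 / 476000 = 0.02836 yr.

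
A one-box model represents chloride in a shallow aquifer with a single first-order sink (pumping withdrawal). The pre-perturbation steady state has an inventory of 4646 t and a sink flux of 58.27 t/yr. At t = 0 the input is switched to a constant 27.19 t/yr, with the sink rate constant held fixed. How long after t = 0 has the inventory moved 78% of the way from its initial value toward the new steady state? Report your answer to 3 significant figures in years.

121 yr

τ = M₀/F₀ = 4646/58.27 = 79.73 yr.
The remaining gap fraction is e^(−t/τ); 78% covered ⇒ e^(−t/τ) = 0.220.
t = −τ ln(0.220) = 79.73 × 1.514 = 120.7 yr.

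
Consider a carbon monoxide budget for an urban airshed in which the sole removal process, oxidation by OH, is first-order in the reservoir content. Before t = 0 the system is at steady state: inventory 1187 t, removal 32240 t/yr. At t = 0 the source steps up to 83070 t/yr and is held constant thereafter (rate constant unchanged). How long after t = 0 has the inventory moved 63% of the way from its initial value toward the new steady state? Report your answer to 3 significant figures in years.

τ = M₀/F₀ = 1187/32240 = 0.03682 yr.
The remaining gap fraction is e^(−t/τ); 63% covered ⇒ e^(−t/τ) = 0.370.
t = −τ ln(0.370) = 0.03682 × 0.9943 = 0.03661 yr.

0.0366 yr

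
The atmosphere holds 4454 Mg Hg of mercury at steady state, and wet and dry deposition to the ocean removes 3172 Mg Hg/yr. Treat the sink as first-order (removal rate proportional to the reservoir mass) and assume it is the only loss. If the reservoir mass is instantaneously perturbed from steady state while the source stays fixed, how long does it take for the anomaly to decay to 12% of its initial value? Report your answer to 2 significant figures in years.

3.0 yr

For a linear reservoir the anomaly decays as exp(−t/τ) with τ = M/F = 4454/3172 = 1.404 yr.
exp(−t/τ) = 0.12 ⇒ t = −τ ln(0.12) = 1.404 × 2.120 = 2.977 yr.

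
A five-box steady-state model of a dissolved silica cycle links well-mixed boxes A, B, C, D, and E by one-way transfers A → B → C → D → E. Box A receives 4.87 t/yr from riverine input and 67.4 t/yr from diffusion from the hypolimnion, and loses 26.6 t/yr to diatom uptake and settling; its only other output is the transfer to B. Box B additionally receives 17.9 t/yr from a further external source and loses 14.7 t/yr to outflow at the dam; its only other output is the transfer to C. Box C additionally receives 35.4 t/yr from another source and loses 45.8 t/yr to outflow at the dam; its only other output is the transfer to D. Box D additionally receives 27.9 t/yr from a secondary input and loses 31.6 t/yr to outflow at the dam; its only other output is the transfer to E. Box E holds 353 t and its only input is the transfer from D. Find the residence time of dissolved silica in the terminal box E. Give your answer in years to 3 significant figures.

10.2 yr

Box A: F(A→B) = (4.87 + 67.4) − 26.6 = 45.670 t/yr.
Box B: F(B→C) = (45.670 + 17.9) − 14.7 = 48.870 t/yr.
Box C: F(C→D) = (48.870 + 35.4) − 45.8 = 38.470 t/yr.
Box D: F(D→E) = (38.470 + 27.9) − 31.6 = 34.770 t/yr.
Box E throughput = its input = 34.770 t/yr; τ = 353 / 34.770 = 10.15 yr.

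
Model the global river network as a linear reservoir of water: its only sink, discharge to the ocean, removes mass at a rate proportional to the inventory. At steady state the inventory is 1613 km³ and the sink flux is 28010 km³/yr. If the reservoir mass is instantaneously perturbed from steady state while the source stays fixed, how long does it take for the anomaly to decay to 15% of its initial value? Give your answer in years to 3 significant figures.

For a linear reservoir the anomaly decays as exp(−t/τ) with τ = M/F = 1613/28010 = 0.05759 yr.
exp(−t/τ) = 0.15 ⇒ t = −τ ln(0.15) = 0.05759 × 1.897 = 0.1092 yr.

0.109 yr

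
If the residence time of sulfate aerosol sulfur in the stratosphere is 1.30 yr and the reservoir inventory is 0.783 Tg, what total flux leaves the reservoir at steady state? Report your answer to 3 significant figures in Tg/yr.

0.602 Tg/yr

F = M / τ = 0.783 / 1.30 = 0.6023 Tg/yr.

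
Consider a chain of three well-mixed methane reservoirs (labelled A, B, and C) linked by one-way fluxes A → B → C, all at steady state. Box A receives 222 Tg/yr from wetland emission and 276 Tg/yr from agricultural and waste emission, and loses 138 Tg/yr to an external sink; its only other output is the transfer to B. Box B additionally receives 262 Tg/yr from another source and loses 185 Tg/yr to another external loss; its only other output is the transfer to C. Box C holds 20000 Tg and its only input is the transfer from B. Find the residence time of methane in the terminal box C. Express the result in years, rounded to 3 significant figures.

Box A: F(A→B) = (222 + 276) − 138 = 360.00 Tg/yr.
Box B: F(B→C) = (360.00 + 262) − 185 = 437.00 Tg/yr.
Box C throughput = its input = 437.00 Tg/yr; τ = 20000 / 437.00 = 45.77 yr.

45.8 yr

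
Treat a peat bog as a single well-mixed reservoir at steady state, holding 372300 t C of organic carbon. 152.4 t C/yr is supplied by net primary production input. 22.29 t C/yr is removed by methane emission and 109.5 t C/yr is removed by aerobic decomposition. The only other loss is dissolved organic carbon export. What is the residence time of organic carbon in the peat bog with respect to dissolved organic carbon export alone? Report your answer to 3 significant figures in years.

At steady state ΣF_in = ΣF_out.
ΣF_in = 152.40 t C/yr.
Dissolved organic carbon export flux = ΣF_in − (22.29 + 109.5) = 152.40 − 131.8 = 20.61 t C/yr.
τ = M / F = 372300 / 20.61 = 18060 yr.

18100 yr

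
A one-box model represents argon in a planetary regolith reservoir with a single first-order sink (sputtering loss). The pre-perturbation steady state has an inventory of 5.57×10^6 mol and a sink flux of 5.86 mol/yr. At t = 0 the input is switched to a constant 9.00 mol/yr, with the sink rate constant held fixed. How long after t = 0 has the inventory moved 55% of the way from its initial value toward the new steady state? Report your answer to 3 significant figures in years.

759000 yr

τ = M₀/F₀ = 5.57×10^6/5.86 = 950500 yr.
The remaining gap fraction is e^(−t/τ); 55% covered ⇒ e^(−t/τ) = 0.450.
t = −τ ln(0.450) = 950500 × 0.7985 = 759000 yr.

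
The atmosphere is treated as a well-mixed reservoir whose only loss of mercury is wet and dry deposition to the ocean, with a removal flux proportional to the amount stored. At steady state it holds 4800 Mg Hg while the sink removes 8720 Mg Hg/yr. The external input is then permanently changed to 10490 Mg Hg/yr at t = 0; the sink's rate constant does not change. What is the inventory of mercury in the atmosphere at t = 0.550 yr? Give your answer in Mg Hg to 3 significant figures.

The sink rate constant is k = F₀/M₀ = 8720/4800 = 1.817 yr⁻¹.
Solving dM/dt = F₁ − kM with M(0) = M₀ gives M(t) = F₁/k + (M₀ − F₁/k)·e^(−kt).
F₁/k = 10490/1.817 = 5774.3 Mg Hg; kt = 1.817 × 0.550 = 0.9992, e^(−kt) = 0.3682.
M(0.550) = 5774.3 + (4800 − 5774.3) × 0.3682 = 5774.3 − 358.7 = 5415.6 Mg Hg.

5420 Mg Hg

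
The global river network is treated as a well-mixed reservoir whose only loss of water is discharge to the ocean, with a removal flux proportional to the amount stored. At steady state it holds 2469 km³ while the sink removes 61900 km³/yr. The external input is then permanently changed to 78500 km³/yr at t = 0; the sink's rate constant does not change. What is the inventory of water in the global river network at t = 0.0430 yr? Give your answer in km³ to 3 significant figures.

Residence time τ = M₀/F₀ = 0.03989 yr. The eventual steady state is M_∞ = M₀·(F₁/F₀) = 2469 × 78500/61900 = 3131.1 km³.
The anomaly ΔM(t) = M(t) − M_∞ decays as ΔM₀·e^(−t/τ) with ΔM₀ = 2469 − 3131.1 = −662.1 km³.
At t = 0.0430 yr, e^(−t/τ) = e^(−1.078) = 0.3403, so ΔM = −225.3 km³ and M = 3131.1 − 225.3 = 2905.8 km³.

2910 km³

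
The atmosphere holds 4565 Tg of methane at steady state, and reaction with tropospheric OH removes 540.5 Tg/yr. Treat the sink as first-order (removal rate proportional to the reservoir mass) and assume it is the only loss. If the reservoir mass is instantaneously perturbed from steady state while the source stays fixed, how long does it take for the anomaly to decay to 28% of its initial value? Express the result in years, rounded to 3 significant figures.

10.8 yr

For a linear reservoir the anomaly decays as exp(−t/τ) with τ = M/F = 4565/540.5 = 8.446 yr.
exp(−t/τ) = 0.28 ⇒ t = −τ ln(0.28) = 8.446 × 1.273 = 10.75 yr.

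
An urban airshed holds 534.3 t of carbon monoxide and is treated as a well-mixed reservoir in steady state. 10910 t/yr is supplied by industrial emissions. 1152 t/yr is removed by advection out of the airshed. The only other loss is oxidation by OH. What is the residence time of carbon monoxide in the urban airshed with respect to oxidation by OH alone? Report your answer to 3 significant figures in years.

0.0548 yr

At steady state ΣF_in = ΣF_out.
ΣF_in = 10910 t/yr.
Oxidation by OH flux = ΣF_in − (1152) = 10910 − 1152 = 9758 t/yr.
τ = M / F = 534.3 / 9758 = 0.05476 yr.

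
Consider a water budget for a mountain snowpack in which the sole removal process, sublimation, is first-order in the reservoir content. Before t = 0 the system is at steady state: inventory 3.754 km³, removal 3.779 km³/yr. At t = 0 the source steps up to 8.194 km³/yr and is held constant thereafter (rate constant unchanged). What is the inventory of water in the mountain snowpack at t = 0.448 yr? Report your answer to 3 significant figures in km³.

5.35 km³

Residence time τ = M₀/F₀ = 0.9934 yr. The eventual steady state is M_∞ = M₀·(F₁/F₀) = 3.754 × 8.194/3.779 = 8.1398 km³.
The anomaly ΔM(t) = M(t) − M_∞ decays as ΔM₀·e^(−t/τ) with ΔM₀ = 3.754 − 8.1398 = −4.386 km³.
At t = 0.448 yr, e^(−t/τ) = e^(−0.4510) = 0.6370, so ΔM = −2.794 km³ and M = 8.1398 − 2.794 = 5.3460 km³.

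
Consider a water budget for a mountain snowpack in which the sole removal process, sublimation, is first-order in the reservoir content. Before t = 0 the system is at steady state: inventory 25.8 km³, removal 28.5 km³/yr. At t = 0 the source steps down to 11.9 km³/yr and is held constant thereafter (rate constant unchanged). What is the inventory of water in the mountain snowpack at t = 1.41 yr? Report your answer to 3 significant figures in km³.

The sink rate constant is k = F₀/M₀ = 28.5/25.8 = 1.105 yr⁻¹.
Solving dM/dt = F₁ − kM with M(0) = M₀ gives M(t) = F₁/k + (M₀ − F₁/k)·e^(−kt).
F₁/k = 11.9/1.105 = 10.773 km³; kt = 1.105 × 1.41 = 1.558, e^(−kt) = 0.2106.
M(1.41) = 10.773 + (25.8 − 10.773) × 0.2106 = 10.773 + 3.166 = 13.938 km³.

13.9 km³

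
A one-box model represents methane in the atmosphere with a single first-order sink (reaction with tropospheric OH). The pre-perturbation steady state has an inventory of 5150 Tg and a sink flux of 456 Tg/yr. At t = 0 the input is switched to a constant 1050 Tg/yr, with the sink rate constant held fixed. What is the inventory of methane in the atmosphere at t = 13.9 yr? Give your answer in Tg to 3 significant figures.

9900 Tg

Residence time τ = M₀/F₀ = 11.29 yr. The eventual steady state is M_∞ = M₀·(F₁/F₀) = 5150 × 1050/456 = 11859 Tg.
The anomaly ΔM(t) = M(t) − M_∞ decays as ΔM₀·e^(−t/τ) with ΔM₀ = 5150 − 11859 = −6709 Tg.
At t = 13.9 yr, e^(−t/τ) = e^(−1.231) = 0.2921, so ΔM = −1959 Tg and M = 11859 − 1959 = 9899.2 Tg.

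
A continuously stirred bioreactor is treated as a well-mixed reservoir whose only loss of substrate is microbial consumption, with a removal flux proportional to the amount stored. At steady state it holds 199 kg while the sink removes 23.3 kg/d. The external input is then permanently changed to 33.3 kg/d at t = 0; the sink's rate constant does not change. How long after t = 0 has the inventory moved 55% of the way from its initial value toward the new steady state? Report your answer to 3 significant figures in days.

6.82 d

τ = M₀/F₀ = 199/23.3 = 8.541 d.
The remaining gap fraction is e^(−t/τ); 55% covered ⇒ e^(−t/τ) = 0.450.
t = −τ ln(0.450) = 8.541 × 0.7985 = 6.820 d.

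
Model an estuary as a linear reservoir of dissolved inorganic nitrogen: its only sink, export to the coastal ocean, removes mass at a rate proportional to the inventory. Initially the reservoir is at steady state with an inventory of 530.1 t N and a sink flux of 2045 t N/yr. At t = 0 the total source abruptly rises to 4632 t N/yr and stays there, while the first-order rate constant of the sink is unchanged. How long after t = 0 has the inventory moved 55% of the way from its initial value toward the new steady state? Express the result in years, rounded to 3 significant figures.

0.207 yr

τ = M₀/F₀ = 530.1/2045 = 0.2592 yr.
The remaining gap fraction is e^(−t/τ); 55% covered ⇒ e^(−t/τ) = 0.450.
t = −τ ln(0.450) = 0.2592 × 0.7985 = 0.2070 yr.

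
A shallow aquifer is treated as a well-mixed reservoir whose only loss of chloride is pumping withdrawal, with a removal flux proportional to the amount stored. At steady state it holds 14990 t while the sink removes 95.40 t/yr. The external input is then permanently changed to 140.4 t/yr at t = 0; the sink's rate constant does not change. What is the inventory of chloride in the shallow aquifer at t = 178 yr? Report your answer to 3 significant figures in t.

Residence time τ = M₀/F₀ = 157.1 yr. The eventual steady state is M_∞ = M₀·(F₁/F₀) = 14990 × 140.4/95.40 = 22061 t.
The anomaly ΔM(t) = M(t) − M_∞ decays as ΔM₀·e^(−t/τ) with ΔM₀ = 14990 − 22061 = −7071 t.
At t = 178 yr, e^(−t/τ) = e^(−1.133) = 0.3221, so ΔM = −2278 t and M = 22061 − 2278 = 19783 t.

19800 t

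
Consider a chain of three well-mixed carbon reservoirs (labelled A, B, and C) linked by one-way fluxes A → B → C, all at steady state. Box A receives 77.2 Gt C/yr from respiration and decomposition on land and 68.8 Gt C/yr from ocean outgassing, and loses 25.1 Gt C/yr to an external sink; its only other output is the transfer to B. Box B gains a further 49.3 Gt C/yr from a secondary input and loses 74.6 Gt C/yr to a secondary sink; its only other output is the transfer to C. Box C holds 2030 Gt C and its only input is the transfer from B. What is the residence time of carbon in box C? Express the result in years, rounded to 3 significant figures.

Box A: F(A→B) = (77.2 + 68.8) − 25.1 = 120.90 Gt C/yr.
Box B: F(B→C) = (120.90 + 49.3) − 74.6 = 95.600 Gt C/yr.
Box C throughput = its input = 95.600 Gt C/yr; τ = 2030 / 95.600 = 21.23 yr.

21.2 yr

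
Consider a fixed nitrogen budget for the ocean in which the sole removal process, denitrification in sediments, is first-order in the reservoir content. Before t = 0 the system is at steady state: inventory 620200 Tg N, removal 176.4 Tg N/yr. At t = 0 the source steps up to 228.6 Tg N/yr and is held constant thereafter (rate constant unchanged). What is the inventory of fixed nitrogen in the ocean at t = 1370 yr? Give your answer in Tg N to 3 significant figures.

τ = M₀/F₀ = 620200/176.4 = 3516 yr; rate constant k = 1/τ.
New steady state M_∞ = F₁/k = F₁·τ = 228.6 × 3516 = 803730 Tg N.
M(t) = M_∞ + (M₀ − M_∞)·e^(−t/τ); t/τ = 1370/3516 = 0.3897, so e^(−t/τ) = 0.6773.
M(t) = 803730 − 183500 × 0.6773 = 679430 Tg N.

679000 Tg N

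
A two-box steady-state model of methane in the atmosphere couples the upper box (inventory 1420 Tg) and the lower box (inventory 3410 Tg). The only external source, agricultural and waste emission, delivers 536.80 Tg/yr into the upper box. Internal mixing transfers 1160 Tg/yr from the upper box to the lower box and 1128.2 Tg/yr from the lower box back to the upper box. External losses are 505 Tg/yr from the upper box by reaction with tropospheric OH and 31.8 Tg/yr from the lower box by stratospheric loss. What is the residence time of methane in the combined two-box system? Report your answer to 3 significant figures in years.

9.00 yr

Residence time in the combined system uses the total inventory and the total *external* removal — internal exchanges between the two boxes cancel.
M_total = 1420 + 3410 = 4830.0 Tg.
ΣF_external_out = 505 + 31.8 = 536.80 Tg/yr.
τ = M_total / ΣF_ext = 4830.0 / 536.80 = 8.998 yr.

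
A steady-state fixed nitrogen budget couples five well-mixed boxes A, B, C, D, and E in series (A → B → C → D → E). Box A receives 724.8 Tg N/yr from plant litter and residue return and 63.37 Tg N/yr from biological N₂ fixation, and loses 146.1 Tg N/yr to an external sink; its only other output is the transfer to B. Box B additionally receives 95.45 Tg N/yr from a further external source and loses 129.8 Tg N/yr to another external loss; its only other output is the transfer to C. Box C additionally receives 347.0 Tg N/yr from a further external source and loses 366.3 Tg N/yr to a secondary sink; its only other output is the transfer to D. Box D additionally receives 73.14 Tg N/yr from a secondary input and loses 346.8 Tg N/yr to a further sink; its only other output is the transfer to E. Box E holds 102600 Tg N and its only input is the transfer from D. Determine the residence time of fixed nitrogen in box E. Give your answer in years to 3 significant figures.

Box A: F(A→B) = (724.8 + 63.37) − 146.1 = 642.07 Tg N/yr.
Box B: F(B→C) = (642.07 + 95.45) − 129.8 = 607.72 Tg N/yr.
Box C: F(C→D) = (607.72 + 347.0) − 366.3 = 588.42 Tg N/yr.
Box D: F(D→E) = (588.42 + 73.14) − 346.8 = 314.76 Tg N/yr.
Box E throughput = its input = 314.76 Tg N/yr; τ = 102600 / 314.76 = 326.0 yr.

326 yr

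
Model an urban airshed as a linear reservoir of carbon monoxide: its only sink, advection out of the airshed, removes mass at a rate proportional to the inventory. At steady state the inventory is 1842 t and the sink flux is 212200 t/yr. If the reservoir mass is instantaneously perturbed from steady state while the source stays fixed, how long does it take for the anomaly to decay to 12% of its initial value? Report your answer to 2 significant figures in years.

For a linear reservoir the anomaly decays as exp(−t/τ) with τ = M/F = 1842/212200 = 0.008680 yr.
exp(−t/τ) = 0.12 ⇒ t = −τ ln(0.12) = 0.008680 × 2.120 = 0.01840 yr.

0.018 yr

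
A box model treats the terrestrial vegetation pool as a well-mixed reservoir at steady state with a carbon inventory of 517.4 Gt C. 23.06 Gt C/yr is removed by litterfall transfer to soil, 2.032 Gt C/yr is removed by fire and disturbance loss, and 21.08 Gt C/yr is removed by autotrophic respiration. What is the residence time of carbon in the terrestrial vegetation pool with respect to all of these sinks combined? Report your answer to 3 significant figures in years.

Total removal flux = 23.06 + 2.032 + 21.08 = 46.172 Gt C/yr.
τ = M / ΣF_out = 517.4 / 46.172 = 11.21 yr.

11.2 yr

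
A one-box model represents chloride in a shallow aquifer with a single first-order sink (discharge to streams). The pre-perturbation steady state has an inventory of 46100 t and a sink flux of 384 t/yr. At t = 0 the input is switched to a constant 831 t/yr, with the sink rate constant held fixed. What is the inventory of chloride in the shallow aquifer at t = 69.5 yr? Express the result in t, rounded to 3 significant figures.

69700 t

Residence time τ = M₀/F₀ = 120.1 yr. The eventual steady state is M_∞ = M₀·(F₁/F₀) = 46100 × 831/384 = 99763 t.
The anomaly ΔM(t) = M(t) − M_∞ decays as ΔM₀·e^(−t/τ) with ΔM₀ = 46100 − 99763 = −53660 t.
At t = 69.5 yr, e^(−t/τ) = e^(−0.5789) = 0.5605, so ΔM = −30080 t and M = 99763 − 30080 = 69685 t.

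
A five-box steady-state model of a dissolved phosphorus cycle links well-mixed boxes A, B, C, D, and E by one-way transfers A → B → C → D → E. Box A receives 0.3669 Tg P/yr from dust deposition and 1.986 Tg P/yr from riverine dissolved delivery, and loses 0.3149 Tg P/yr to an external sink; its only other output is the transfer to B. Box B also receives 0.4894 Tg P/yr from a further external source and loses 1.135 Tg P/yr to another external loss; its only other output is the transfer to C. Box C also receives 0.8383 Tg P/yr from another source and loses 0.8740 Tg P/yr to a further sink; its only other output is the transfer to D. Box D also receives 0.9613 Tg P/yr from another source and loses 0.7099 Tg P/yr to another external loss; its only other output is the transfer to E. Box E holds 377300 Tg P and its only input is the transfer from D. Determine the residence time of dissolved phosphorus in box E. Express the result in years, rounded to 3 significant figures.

Box A: F(A→B) = (0.3669 + 1.986) − 0.3149 = 2.0380 Tg P/yr.
Box B: F(B→C) = (2.0380 + 0.4894) − 1.135 = 1.3924 Tg P/yr.
Box C: F(C→D) = (1.3924 + 0.8383) − 0.8740 = 1.3567 Tg P/yr.
Box D: F(D→E) = (1.3567 + 0.9613) − 0.7099 = 1.6081 Tg P/yr.
Box E throughput = its input = 1.6081 Tg P/yr; τ = 377300 / 1.6081 = 234600 yr.

235000 yr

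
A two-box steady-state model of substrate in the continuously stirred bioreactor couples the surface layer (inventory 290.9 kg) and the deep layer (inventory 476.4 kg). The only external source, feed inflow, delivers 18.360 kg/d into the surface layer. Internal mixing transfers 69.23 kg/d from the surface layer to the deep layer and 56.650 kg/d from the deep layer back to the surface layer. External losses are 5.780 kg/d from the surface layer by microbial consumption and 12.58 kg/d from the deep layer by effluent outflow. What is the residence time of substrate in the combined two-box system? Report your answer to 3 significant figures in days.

Treat the two boxes together as one reservoir: the mixing fluxes between them are internal recycling, so τ = ΣM / Σ(external losses).
M_total = 290.9 + 476.4 = 767.30 kg.
ΣF_external_out = 5.780 + 12.58 = 18.360 kg/d.
τ = M_total / ΣF_ext = 767.30 / 18.360 = 41.79 d.

41.8 d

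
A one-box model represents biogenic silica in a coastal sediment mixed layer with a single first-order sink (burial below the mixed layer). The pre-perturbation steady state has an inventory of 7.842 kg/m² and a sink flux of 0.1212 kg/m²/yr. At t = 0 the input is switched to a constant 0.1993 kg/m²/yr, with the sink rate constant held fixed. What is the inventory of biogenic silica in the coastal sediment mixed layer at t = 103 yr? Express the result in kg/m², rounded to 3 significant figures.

The sink rate constant is k = F₀/M₀ = 0.1212/7.842 = 0.01546 yr⁻¹.
Solving dM/dt = F₁ − kM with M(0) = M₀ gives M(t) = F₁/k + (M₀ − F₁/k)·e^(−kt).
F₁/k = 0.1993/0.01546 = 12.895 kg/m²; kt = 0.01546 × 103 = 1.592, e^(−kt) = 0.2035.
M(103) = 12.895 + (7.842 − 12.895) × 0.2035 = 12.895 − 1.029 = 11.867 kg/m².

11.9 kg/m²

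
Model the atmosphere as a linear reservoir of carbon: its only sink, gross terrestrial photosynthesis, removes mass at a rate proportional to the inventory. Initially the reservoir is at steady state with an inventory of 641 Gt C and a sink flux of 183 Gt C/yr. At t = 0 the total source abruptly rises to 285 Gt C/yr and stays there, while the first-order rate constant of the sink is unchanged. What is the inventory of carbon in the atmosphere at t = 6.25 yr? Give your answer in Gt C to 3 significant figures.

938 Gt C

The sink rate constant is k = F₀/M₀ = 183/641 = 0.2855 yr⁻¹.
Solving dM/dt = F₁ − kM with M(0) = M₀ gives M(t) = F₁/k + (M₀ − F₁/k)·e^(−kt).
F₁/k = 285/0.2855 = 998.28 Gt C; kt = 0.2855 × 6.25 = 1.784, e^(−kt) = 0.1679.
M(6.25) = 998.28 + (641 − 998.28) × 0.1679 = 998.28 − 59.99 = 938.29 Gt C.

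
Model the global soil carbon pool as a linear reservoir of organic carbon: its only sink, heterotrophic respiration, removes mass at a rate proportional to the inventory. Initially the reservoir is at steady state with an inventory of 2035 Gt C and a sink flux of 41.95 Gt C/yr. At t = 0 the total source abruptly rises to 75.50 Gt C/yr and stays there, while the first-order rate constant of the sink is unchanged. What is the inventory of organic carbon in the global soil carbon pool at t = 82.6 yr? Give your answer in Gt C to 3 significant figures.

τ = M₀/F₀ = 2035/41.95 = 48.51 yr; rate constant k = 1/τ.
New steady state M_∞ = F₁/k = F₁·τ = 75.50 × 48.51 = 3662.5 Gt C.
M(t) = M_∞ + (M₀ − M_∞)·e^(−t/τ); t/τ = 82.6/48.51 = 1.703, so e^(−t/τ) = 0.1822.
M(t) = 3662.5 − 1628 × 0.1822 = 3366.0 Gt C.

3370 Gt C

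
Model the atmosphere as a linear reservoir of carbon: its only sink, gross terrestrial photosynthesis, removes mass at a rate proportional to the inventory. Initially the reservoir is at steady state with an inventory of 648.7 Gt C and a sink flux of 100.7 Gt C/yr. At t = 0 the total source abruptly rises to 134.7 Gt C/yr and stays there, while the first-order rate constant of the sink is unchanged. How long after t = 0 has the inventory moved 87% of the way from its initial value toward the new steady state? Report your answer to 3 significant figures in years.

τ = M₀/F₀ = 648.7/100.7 = 6.442 yr.
The remaining gap fraction is e^(−t/τ); 87% covered ⇒ e^(−t/τ) = 0.130.
t = −τ ln(0.130) = 6.442 × 2.040 = 13.14 yr.

13.1 yr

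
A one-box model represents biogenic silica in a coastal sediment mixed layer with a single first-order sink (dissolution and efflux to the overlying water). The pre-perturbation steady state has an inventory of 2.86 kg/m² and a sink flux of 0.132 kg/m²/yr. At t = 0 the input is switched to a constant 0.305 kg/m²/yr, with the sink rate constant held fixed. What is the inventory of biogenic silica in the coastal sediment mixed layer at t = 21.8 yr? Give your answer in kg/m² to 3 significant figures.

5.24 kg/m²

Residence time τ = M₀/F₀ = 21.67 yr. The eventual steady state is M_∞ = M₀·(F₁/F₀) = 2.86 × 0.305/0.132 = 6.6083 kg/m².
The anomaly ΔM(t) = M(t) − M_∞ decays as ΔM₀·e^(−t/τ) with ΔM₀ = 2.86 − 6.6083 = −3.748 kg/m².
At t = 21.8 yr, e^(−t/τ) = e^(−1.006) = 0.3656, so ΔM = −1.370 kg/m² and M = 6.6083 − 1.370 = 5.2379 kg/m².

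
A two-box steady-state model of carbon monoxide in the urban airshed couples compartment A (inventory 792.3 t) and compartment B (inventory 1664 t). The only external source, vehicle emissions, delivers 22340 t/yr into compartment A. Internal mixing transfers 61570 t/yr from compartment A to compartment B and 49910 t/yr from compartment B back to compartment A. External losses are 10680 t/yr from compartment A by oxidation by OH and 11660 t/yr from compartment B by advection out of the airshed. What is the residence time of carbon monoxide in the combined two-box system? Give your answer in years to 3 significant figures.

0.110 yr

Residence time in the combined system uses the total inventory and the total *external* removal — internal exchanges between the two boxes cancel.
M_total = 792.3 + 1664 = 2456.3 t.
ΣF_external_out = 10680 + 11660 = 22340 t/yr.
τ = M_total / ΣF_ext = 2456.3 / 22340 = 0.1100 yr.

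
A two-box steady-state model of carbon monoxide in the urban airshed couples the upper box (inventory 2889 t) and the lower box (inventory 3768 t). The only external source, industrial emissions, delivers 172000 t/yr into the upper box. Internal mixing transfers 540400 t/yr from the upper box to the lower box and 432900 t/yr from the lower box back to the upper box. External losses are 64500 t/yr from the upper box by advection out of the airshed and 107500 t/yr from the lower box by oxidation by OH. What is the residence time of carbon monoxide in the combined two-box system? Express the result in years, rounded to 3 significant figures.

For the system as a whole, the A↔B exchange is internal and contributes nothing to the throughput; only the external sinks remove mass.
M_total = 2889 + 3768 = 6657.0 t.
ΣF_external_out = 64500 + 107500 = 172000 t/yr.
τ = M_total / ΣF_ext = 6657.0 / 172000 = 0.03870 yr.

0.0387 yr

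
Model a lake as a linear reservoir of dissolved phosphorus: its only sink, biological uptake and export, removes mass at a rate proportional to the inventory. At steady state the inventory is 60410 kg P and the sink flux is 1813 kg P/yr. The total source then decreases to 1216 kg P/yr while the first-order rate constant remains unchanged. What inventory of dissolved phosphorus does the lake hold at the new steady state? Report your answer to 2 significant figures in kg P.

Rate constant k = F/M = 1813 / 60410 = 0.03001 yr⁻¹.
At the new steady state, source = k·M_new ⇒ M_new = 1216 / 0.03001 = 40520 kg P.
(Equivalently M_new = M × F_new/F_old = 60410 × 1216/1813.)

41000 kg P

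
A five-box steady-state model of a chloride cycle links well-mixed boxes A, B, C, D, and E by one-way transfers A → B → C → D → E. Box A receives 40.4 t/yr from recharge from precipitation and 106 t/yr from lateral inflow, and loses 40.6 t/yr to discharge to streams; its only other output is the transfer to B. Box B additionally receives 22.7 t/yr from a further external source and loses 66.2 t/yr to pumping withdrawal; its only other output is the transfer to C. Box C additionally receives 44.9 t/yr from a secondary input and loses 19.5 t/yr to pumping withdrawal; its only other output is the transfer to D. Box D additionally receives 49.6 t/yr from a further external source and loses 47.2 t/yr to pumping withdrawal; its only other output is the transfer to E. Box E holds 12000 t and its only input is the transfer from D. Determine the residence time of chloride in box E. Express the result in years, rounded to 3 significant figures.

Box A: F(A→B) = (40.4 + 106) − 40.6 = 105.80 t/yr.
Box B: F(B→C) = (105.80 + 22.7) − 66.2 = 62.300 t/yr.
Box C: F(C→D) = (62.300 + 44.9) − 19.5 = 87.700 t/yr.
Box D: F(D→E) = (87.700 + 49.6) − 47.2 = 90.100 t/yr.
Box E throughput = its input = 90.100 t/yr; τ = 12000 / 90.100 = 133.2 yr.

133 yr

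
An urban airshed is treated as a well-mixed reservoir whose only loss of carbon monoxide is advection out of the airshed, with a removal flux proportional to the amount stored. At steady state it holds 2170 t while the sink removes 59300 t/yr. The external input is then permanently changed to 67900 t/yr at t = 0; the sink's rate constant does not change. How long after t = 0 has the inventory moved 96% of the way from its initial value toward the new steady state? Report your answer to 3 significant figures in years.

τ = M₀/F₀ = 2170/59300 = 0.03659 yr.
The remaining gap fraction is e^(−t/τ); 96% covered ⇒ e^(−t/τ) = 0.0400.
t = −τ ln(0.0400) = 0.03659 × 3.219 = 0.1178 yr.

0.118 yr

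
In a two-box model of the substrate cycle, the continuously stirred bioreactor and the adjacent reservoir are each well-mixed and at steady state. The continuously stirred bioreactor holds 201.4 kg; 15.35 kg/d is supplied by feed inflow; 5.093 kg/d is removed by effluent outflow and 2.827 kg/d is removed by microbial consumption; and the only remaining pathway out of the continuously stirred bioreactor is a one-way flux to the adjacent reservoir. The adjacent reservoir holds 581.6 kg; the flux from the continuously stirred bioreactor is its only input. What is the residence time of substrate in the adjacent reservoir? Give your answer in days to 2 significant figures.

Balance the continuously stirred bioreactor: ΣF_in = 15.350 kg/d.
Flux to the adjacent reservoir = ΣF_in − (5.093 + 2.827) = 7.4300 kg/d.
At steady state the output of the adjacent reservoir equals its input, 7.4300 kg/d.
τ = M / F = 581.6 / 7.4300 = 78.28 d.

78 d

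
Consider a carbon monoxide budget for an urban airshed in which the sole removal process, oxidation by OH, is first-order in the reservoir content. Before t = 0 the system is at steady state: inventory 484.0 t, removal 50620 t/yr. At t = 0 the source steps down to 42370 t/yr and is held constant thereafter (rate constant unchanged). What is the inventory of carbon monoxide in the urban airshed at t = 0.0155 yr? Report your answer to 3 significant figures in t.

421 t

τ = M₀/F₀ = 484.0/50620 = 0.009561 yr; rate constant k = 1/τ.
New steady state M_∞ = F₁/k = F₁·τ = 42370 × 0.009561 = 405.12 t.
M(t) = M_∞ + (M₀ − M_∞)·e^(−t/τ); t/τ = 0.0155/0.009561 = 1.621, so e^(−t/τ) = 0.1977.
M(t) = 405.12 + 78.88 × 0.1977 = 420.71 t.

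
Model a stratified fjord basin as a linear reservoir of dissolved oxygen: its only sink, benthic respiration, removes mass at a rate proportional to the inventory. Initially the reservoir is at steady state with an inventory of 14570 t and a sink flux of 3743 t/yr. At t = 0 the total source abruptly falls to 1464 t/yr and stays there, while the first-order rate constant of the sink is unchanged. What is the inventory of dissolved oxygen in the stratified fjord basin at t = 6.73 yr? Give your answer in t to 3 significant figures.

7270 t

Residence time τ = M₀/F₀ = 3.893 yr. The eventual steady state is M_∞ = M₀·(F₁/F₀) = 14570 × 1464/3743 = 5698.8 t.
The anomaly ΔM(t) = M(t) − M_∞ decays as ΔM₀·e^(−t/τ) with ΔM₀ = 14570 − 5698.8 = 8871 t.
At t = 6.73 yr, e^(−t/τ) = e^(−1.729) = 0.1775, so ΔM = 1574 t and M = 5698.8 + 1574 = 7273.2 t.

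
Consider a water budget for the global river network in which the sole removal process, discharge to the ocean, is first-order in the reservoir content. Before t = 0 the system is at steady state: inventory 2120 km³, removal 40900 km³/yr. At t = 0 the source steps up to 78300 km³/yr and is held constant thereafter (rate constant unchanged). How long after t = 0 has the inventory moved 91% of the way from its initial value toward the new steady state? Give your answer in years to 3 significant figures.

τ = M₀/F₀ = 2120/40900 = 0.05183 yr.
The remaining gap fraction is e^(−t/τ); 91% covered ⇒ e^(−t/τ) = 0.0900.
t = −τ ln(0.0900) = 0.05183 × 2.408 = 0.1248 yr.

0.125 yr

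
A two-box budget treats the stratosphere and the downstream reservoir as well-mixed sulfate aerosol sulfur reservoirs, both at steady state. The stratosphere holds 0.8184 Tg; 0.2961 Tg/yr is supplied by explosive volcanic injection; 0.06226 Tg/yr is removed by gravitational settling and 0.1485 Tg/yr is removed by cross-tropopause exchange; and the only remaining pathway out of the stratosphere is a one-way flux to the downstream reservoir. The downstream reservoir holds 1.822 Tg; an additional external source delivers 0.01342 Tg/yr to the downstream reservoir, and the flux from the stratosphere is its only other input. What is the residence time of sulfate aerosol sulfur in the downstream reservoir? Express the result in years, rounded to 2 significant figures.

18 yr

Balance the stratosphere: ΣF_in = 0.29610 Tg/yr.
Flux to the downstream reservoir = ΣF_in − (0.06226 + 0.1485) = 0.085340 Tg/yr.
Total input to the downstream reservoir = 0.085340 + 0.01342 = 0.098760 Tg/yr; at steady state this equals its total output.
τ = M / F = 1.822 / 0.098760 = 18.45 yr.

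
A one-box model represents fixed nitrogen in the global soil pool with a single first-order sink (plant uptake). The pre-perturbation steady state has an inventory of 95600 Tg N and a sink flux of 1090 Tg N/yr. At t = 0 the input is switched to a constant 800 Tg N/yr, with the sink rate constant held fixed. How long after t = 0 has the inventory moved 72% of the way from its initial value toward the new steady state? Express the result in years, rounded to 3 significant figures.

112 yr

τ = M₀/F₀ = 95600/1090 = 87.71 yr.
The remaining gap fraction is e^(−t/τ); 72% covered ⇒ e^(−t/τ) = 0.280.
t = −τ ln(0.280) = 87.71 × 1.273 = 111.6 yr.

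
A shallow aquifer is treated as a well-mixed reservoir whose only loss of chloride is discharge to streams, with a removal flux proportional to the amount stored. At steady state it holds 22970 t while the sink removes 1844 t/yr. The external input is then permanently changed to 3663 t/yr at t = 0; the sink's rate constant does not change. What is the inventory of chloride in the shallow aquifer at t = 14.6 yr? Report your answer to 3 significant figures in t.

38600 t

τ = M₀/F₀ = 22970/1844 = 12.46 yr; rate constant k = 1/τ.
New steady state M_∞ = F₁/k = F₁·τ = 3663 × 12.46 = 45629 t.
M(t) = M_∞ + (M₀ − M_∞)·e^(−t/τ); t/τ = 14.6/12.46 = 1.172, so e^(−t/τ) = 0.3097.
M(t) = 45629 − 22660 × 0.3097 = 38611 t.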